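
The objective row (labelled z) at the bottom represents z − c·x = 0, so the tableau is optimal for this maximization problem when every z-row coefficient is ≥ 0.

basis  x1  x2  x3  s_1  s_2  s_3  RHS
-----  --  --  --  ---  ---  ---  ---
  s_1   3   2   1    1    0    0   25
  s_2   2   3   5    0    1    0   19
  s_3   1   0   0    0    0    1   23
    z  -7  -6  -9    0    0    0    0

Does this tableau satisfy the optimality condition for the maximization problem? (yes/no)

no

The z-row has a negative entry -9 in column x3, so it is not optimal.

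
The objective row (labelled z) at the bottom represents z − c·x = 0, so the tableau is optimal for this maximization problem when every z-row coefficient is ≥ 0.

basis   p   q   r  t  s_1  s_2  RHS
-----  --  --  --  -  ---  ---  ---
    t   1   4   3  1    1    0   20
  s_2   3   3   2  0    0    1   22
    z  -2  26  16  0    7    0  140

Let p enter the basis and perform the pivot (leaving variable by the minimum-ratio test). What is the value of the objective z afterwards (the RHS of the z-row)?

Ratio test on column p — row 1: 20/1 = 20; row 2: 22/3 = 22/3. Minimum is 22/3 at row 2 (s_2 leaves); pivot element 3.
Pivot on row 2; the z-row RHS becomes 140 − (-2)·(22/3) = 464/3.

464/3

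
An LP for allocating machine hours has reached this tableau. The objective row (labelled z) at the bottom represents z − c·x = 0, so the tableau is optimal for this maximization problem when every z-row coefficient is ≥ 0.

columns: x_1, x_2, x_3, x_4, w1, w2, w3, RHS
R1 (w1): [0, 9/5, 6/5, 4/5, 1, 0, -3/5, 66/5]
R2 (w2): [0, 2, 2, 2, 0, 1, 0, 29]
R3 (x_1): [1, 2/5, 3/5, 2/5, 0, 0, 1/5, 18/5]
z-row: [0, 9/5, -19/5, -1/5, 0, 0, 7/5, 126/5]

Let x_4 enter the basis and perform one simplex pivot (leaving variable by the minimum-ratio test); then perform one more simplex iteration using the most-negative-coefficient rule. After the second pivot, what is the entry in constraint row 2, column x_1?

Ratio test on column x_4 — row 1: (66/5)/(4/5) = 33/2; row 2: 29/2 = 29/2; row 3: (18/5)/(2/5) = 9. Minimum is 9 at row 3 (x_1 leaves); pivot element 2/5.
Divide row 3 by 2/5; eliminate column x_4 from the other rows.
Second iteration: most negative z-row entry is -7/2 in column x_3, so x_3 enters.
Ratio test on column x_3 — row 1: entry 0 ≤ 0; row 2: entry -1 ≤ 0; row 3: 9/(3/2) = 6. Minimum is 6 at row 3 (x_4 leaves); pivot element 3/2.
Divide row 3 by 3/2; eliminate column x_3 from the other rows.
After both pivots, the entry at constraint row 2, column x_1 is -10/3.

-10/3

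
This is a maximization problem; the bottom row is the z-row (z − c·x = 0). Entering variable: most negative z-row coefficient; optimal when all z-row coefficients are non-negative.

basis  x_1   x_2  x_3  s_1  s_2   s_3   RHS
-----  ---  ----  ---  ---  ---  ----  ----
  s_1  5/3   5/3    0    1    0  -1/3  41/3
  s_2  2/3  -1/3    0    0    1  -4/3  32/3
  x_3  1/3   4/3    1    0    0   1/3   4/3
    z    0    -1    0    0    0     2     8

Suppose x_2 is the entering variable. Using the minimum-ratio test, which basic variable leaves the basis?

Column x_2 entries and ratios — s_1: (41/3)/(5/3) = 41/5; s_2: -1/3 ≤ 0, skip; x_3: (4/3)/(4/3) = 1.
Smallest ratio is 1 in the row of x_3, so x_3 leaves.

x_3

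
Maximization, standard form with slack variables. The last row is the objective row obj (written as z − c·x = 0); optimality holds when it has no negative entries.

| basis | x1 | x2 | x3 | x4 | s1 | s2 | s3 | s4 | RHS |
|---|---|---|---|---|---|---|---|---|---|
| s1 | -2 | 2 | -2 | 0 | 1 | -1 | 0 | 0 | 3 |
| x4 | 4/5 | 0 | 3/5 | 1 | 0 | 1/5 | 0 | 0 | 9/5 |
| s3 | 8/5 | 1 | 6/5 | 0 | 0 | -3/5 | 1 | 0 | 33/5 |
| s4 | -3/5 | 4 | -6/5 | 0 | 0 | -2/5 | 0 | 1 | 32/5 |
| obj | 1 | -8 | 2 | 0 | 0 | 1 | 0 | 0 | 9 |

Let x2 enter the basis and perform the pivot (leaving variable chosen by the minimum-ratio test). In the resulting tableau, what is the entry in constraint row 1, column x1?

Ratio test on column x2 — row 1: 3/2 = 3/2; row 2: entry 0 ≤ 0; row 3: (33/5)/1 = 33/5; row 4: (32/5)/4 = 8/5. Minimum is 3/2 at row 1 (s1 leaves); pivot element 2.
Divide row 1 by 2; eliminate column x2 from the other rows.
In the new row 1, the x1 entry is the old entry divided by the pivot: (-2)/2 = -1.

-1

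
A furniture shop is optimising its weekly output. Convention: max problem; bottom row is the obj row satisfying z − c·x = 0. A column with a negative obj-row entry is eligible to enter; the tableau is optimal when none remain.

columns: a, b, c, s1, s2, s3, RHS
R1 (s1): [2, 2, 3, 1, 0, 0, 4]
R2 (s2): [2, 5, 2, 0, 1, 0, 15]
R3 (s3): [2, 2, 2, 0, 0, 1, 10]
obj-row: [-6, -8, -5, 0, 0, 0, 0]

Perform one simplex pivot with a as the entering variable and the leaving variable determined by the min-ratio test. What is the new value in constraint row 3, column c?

Ratio test on column a — row 1: 4/2 = 2; row 2: 15/2 = 15/2; row 3: 10/2 = 5. Minimum is 2 at row 1 (s1 leaves); pivot element 2.
Divide row 1 by 2; eliminate column a from the other rows.
Row 3 update in column c: 2 − 2·(3/2) = -1.

-1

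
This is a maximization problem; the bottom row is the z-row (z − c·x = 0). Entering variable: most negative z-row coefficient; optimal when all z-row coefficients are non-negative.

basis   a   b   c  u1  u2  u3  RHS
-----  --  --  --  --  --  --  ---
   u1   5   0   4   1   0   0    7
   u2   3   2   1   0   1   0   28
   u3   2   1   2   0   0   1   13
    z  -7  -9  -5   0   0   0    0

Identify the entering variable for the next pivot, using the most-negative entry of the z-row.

b

Negative z-row entries: a: -7, b: -9, c: -5.
The most negative is -9 in column b, so b enters.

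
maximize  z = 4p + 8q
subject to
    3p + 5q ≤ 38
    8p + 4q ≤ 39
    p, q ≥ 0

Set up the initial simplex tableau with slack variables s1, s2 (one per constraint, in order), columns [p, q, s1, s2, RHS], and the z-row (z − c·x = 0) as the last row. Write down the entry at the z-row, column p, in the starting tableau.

-4

The z-row carries the negated objective coefficients: the p entry is -4.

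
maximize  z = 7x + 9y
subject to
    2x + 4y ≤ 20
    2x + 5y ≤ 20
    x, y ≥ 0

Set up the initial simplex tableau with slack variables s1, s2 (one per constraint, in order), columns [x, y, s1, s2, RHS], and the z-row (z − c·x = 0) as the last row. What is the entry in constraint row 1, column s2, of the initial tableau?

0

Slack s2 belongs to constraint 2; its column is the unit vector e_2, so the entry in row 1 is 0.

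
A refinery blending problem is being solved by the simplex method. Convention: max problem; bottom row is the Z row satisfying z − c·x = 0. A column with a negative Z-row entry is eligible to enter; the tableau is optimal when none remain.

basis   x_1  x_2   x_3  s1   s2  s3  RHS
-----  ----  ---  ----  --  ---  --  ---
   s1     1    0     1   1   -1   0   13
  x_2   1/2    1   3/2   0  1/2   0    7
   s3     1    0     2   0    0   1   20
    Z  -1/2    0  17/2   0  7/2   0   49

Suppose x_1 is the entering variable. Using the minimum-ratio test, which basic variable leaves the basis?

s1

Column x_1 entries and ratios — s1: 13/1 = 13; x_2: 7/(1/2) = 14; s3: 20/1 = 20.
Smallest ratio is 13 in the row of s1, so s1 leaves.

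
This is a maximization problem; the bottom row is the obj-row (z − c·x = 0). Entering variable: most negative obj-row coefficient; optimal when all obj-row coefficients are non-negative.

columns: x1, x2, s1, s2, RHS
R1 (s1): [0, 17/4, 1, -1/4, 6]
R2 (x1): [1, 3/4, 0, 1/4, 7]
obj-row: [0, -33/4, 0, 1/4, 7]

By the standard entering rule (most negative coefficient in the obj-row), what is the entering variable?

Negative obj-row entries: x2: -33/4.
The most negative is -33/4 in column x2, so x2 enters.

x2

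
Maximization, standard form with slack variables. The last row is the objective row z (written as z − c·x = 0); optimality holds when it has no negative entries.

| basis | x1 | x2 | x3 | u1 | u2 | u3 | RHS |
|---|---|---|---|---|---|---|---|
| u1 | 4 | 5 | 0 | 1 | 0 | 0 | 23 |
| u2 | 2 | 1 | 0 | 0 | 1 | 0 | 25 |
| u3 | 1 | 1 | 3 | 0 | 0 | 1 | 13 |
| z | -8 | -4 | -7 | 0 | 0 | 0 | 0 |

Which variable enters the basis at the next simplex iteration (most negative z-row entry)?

x1

Negative z-row entries: x1: -8, x2: -4, x3: -7.
The most negative is -8 in column x1, so x1 enters.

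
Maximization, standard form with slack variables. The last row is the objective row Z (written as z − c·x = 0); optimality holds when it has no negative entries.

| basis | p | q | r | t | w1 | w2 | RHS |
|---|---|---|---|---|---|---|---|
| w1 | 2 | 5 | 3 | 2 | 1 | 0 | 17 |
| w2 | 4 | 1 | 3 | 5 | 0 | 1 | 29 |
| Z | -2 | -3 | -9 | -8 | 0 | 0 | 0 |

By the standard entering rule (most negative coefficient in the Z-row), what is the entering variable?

r

Negative Z-row entries: p: -2, q: -3, r: -9, t: -8.
The most negative is -9 in column r, so r enters.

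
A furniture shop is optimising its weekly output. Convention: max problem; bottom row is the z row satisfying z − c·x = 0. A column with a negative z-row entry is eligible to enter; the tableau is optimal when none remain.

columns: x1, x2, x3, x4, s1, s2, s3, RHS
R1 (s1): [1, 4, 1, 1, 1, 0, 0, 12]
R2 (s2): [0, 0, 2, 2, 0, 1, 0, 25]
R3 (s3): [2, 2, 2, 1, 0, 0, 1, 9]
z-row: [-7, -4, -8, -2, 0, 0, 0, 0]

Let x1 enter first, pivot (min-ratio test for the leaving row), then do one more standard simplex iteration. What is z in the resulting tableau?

36

Ratio test on column x1 — row 1: 12/1 = 12; row 2: entry 0 ≤ 0; row 3: 9/2 = 9/2. Minimum is 9/2 at row 3 (s3 leaves); pivot element 2.
Pivot on row 3; the z-row RHS becomes 0 − (-7)·(9/2) = 63/2.
Next entering variable (most negative z-row entry -1): x3.
Ratio test on column x3 — row 1: entry 0 ≤ 0; row 2: 25/2 = 25/2; row 3: (9/2)/1 = 9/2. Minimum is 9/2 at row 3 (x1 leaves); pivot element 1.
After the second pivot the z-row RHS is 63/2 − (-1)·(9/2) = 36.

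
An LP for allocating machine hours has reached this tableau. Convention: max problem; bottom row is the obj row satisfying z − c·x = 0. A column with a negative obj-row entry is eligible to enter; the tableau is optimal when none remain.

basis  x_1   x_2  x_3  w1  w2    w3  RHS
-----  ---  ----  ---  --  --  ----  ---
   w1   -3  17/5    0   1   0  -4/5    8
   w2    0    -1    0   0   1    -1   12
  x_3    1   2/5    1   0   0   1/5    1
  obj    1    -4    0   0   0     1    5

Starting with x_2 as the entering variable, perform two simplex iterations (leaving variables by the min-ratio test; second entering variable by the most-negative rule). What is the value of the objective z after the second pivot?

Ratio test on column x_2 — row 1: 8/(17/5) = 40/17; row 2: entry -1 ≤ 0; row 3: 1/(2/5) = 5/2. Minimum is 40/17 at row 1 (w1 leaves); pivot element 17/5.
Pivot on row 1; the obj-row RHS becomes 5 − (-4)·(40/17) = 245/17.
Next entering variable (most negative obj-row entry -43/17): x_1.
Ratio test on column x_1 — row 1: entry -15/17 ≤ 0; row 2: entry -15/17 ≤ 0; row 3: (1/17)/(23/17) = 1/23. Minimum is 1/23 at row 3 (x_3 leaves); pivot element 23/17.
After the second pivot the obj-row RHS is 245/17 − (-43/17)·(1/23) = 334/23.

334/23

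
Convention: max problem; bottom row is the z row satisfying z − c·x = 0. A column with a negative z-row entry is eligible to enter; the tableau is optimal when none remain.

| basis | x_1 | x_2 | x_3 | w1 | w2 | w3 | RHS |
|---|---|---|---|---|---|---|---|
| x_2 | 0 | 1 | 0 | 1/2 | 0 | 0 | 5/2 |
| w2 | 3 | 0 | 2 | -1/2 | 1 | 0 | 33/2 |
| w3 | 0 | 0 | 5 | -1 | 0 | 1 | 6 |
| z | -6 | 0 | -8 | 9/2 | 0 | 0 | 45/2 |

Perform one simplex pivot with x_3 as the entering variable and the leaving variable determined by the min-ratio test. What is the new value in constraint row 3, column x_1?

Ratio test on column x_3 — row 1: entry 0 ≤ 0; row 2: (33/2)/2 = 33/4; row 3: 6/5 = 6/5. Minimum is 6/5 at row 3 (w3 leaves); pivot element 5.
Divide row 3 by 5; eliminate column x_3 from the other rows.
In the new row 3, the x_1 entry is the old entry divided by the pivot: 0/5 = 0.

0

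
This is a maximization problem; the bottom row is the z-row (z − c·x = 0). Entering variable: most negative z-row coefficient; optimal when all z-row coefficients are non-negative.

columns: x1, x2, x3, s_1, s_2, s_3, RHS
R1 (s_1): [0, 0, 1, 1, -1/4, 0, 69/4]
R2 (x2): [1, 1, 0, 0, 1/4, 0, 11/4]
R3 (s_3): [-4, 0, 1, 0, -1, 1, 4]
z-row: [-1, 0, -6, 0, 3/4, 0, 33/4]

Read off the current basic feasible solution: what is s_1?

s_1 is basic (row 1); its value is the RHS of that row, 69/4.

69/4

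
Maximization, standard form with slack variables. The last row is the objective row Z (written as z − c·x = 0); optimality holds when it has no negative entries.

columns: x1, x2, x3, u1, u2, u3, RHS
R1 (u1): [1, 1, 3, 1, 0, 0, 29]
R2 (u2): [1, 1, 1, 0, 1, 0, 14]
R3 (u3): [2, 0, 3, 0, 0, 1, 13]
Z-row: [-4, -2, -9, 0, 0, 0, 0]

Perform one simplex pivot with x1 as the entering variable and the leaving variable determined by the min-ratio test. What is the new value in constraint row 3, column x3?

Ratio test on column x1 — row 1: 29/1 = 29; row 2: 14/1 = 14; row 3: 13/2 = 13/2. Minimum is 13/2 at row 3 (u3 leaves); pivot element 2.
Divide row 3 by 2; eliminate column x1 from the other rows.
In the new row 3, the x3 entry is the old entry divided by the pivot: 3/2 = 3/2.

3/2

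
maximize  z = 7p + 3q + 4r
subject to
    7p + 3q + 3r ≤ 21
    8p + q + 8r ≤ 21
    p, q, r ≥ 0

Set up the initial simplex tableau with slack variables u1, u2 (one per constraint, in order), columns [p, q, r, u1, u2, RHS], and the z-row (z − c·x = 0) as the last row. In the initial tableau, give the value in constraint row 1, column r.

Constraint 1 has coefficient 3 on r.

3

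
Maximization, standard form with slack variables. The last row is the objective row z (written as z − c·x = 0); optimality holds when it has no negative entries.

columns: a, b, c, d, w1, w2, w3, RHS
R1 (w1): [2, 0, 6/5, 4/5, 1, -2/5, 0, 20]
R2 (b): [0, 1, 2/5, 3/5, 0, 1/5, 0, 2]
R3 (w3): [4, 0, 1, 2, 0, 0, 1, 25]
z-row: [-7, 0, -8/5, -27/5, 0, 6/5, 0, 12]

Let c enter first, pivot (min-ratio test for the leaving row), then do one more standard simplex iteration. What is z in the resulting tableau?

55

Ratio test on column c — row 1: 20/(6/5) = 50/3; row 2: 2/(2/5) = 5; row 3: 25/1 = 25. Minimum is 5 at row 2 (b leaves); pivot element 2/5.
Pivot on row 2; the z-row RHS becomes 12 − (-8/5)·5 = 20.
Next entering variable (most negative z-row entry -7): a.
Ratio test on column a — row 1: 14/2 = 7; row 2: entry 0 ≤ 0; row 3: 20/4 = 5. Minimum is 5 at row 3 (w3 leaves); pivot element 4.
After the second pivot the z-row RHS is 20 − (-7)·5 = 55.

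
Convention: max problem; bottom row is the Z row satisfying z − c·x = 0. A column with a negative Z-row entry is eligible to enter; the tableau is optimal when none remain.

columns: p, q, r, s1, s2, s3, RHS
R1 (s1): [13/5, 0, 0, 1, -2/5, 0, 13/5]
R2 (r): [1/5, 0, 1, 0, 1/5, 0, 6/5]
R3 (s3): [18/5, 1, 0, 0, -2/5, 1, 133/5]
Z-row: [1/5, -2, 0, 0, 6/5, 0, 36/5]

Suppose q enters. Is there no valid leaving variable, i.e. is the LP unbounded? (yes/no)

no

Column q has positive entries in row(s) 3, so the ratio test bounds it — not unbounded.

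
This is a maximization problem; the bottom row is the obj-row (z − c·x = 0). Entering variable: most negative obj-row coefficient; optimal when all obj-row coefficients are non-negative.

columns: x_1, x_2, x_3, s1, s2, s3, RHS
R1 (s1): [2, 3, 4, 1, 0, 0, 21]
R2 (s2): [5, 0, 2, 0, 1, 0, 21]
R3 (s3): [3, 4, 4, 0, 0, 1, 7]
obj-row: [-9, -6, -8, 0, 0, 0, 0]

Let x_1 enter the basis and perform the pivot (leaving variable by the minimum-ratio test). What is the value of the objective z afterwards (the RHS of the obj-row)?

21

Ratio test on column x_1 — row 1: 21/2 = 21/2; row 2: 21/5 = 21/5; row 3: 7/3 = 7/3. Minimum is 7/3 at row 3 (s3 leaves); pivot element 3.
Pivot on row 3; the obj-row RHS becomes 0 − (-9)·(7/3) = 21.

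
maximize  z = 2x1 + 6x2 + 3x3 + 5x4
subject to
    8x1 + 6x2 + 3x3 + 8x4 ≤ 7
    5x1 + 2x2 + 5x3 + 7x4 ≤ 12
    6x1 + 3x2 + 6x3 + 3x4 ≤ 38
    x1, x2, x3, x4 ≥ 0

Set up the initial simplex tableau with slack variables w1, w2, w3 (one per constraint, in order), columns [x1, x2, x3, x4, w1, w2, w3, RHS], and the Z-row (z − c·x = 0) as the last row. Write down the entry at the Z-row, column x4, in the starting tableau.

-5

The Z-row carries the negated objective coefficients: the x4 entry is -5.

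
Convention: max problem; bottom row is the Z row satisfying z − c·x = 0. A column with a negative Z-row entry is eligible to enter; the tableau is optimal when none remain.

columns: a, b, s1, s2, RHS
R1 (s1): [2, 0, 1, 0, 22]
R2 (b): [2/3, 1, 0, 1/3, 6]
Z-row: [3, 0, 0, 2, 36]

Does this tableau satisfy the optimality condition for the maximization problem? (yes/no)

Every Z-row coefficient is ≥ 0, so the tableau is optimal.

yes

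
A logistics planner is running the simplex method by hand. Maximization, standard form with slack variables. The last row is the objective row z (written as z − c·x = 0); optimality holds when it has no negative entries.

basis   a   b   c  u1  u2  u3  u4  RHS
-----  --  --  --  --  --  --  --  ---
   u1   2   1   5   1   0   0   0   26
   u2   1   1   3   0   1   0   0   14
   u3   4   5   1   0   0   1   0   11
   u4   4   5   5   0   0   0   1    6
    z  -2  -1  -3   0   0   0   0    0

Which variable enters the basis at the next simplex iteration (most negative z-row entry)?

c

Negative z-row entries: a: -2, b: -1, c: -3.
The most negative is -3 in column c, so c enters.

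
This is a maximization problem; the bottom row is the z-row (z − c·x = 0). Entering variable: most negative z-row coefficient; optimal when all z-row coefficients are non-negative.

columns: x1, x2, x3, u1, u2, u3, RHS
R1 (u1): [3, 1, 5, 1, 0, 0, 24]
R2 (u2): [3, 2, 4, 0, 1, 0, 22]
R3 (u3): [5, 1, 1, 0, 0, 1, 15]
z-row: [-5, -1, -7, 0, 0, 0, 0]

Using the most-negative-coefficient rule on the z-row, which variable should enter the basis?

x3

Negative z-row entries: x1: -5, x2: -1, x3: -7.
The most negative is -7 in column x3, so x3 enters.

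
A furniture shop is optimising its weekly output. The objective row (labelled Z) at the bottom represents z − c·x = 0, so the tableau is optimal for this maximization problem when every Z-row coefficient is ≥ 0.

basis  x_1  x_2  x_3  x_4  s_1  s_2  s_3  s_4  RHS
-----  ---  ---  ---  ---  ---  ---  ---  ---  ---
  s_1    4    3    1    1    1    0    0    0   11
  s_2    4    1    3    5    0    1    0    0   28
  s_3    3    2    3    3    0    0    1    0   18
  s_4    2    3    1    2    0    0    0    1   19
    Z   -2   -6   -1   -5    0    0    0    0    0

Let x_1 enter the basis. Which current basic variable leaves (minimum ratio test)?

s_1

Column x_1 entries and ratios — s_1: 11/4 = 11/4; s_2: 28/4 = 7; s_3: 18/3 = 6; s_4: 19/2 = 19/2.
Smallest ratio is 11/4 in the row of s_1, so s_1 leaves.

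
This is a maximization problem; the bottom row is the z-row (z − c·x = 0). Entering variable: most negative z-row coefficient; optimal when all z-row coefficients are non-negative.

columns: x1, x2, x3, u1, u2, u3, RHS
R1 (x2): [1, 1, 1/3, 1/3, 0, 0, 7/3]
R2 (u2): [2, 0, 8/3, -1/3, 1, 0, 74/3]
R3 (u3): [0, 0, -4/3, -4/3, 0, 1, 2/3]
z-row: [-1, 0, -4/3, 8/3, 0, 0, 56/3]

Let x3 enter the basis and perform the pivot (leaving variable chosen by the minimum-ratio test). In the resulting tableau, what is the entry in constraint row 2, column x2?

-8

Ratio test on column x3 — row 1: (7/3)/(1/3) = 7; row 2: (74/3)/(8/3) = 37/4; row 3: entry -4/3 ≤ 0. Minimum is 7 at row 1 (x2 leaves); pivot element 1/3.
Divide row 1 by 1/3; eliminate column x3 from the other rows.
Row 2 update in column x2: 0 − (8/3)·3 = -8.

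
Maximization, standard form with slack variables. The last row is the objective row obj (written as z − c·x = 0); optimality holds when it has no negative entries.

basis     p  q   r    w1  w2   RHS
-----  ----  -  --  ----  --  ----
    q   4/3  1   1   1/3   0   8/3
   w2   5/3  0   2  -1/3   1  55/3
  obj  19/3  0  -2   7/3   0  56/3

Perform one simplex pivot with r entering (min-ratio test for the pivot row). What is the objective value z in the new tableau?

Ratio test on column r — row 1: (8/3)/1 = 8/3; row 2: (55/3)/2 = 55/6. Minimum is 8/3 at row 1 (q leaves); pivot element 1.
Pivot on row 1; the obj-row RHS becomes 56/3 − (-2)·(8/3) = 24.

24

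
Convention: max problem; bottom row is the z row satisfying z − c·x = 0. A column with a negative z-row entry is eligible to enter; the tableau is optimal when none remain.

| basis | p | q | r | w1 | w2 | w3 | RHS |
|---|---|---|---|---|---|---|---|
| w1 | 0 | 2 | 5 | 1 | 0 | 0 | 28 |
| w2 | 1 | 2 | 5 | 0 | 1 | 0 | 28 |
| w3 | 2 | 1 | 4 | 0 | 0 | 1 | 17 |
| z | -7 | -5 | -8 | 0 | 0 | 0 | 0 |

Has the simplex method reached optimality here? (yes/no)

no

The z-row has a negative entry -8 in column r, so it is not optimal.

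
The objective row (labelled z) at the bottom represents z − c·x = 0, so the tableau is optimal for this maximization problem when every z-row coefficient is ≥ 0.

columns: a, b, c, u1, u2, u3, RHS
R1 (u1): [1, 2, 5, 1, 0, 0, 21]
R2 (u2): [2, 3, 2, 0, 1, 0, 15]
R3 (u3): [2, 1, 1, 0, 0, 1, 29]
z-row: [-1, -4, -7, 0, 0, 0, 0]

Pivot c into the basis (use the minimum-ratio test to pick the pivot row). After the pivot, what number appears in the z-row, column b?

-6/5

Ratio test on column c — row 1: 21/5 = 21/5; row 2: 15/2 = 15/2; row 3: 29/1 = 29. Minimum is 21/5 at row 1 (u1 leaves); pivot element 5.
Divide row 1 by 5; eliminate column c from the other rows.
z-row update in column b: -4 − (-7)·(2/5) = -6/5.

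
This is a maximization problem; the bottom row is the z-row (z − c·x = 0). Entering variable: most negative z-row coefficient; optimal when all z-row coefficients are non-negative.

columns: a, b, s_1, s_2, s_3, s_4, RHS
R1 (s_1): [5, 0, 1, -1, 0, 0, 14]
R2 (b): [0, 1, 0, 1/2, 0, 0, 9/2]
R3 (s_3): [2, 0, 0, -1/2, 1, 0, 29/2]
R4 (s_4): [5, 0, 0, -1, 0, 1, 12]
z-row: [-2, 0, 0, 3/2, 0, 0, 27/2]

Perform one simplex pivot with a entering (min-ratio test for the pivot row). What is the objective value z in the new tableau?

Ratio test on column a — row 1: 14/5 = 14/5; row 2: entry 0 ≤ 0; row 3: (29/2)/2 = 29/4; row 4: 12/5 = 12/5. Minimum is 12/5 at row 4 (s_4 leaves); pivot element 5.
Pivot on row 4; the z-row RHS becomes 27/2 − (-2)·(12/5) = 183/10.

183/10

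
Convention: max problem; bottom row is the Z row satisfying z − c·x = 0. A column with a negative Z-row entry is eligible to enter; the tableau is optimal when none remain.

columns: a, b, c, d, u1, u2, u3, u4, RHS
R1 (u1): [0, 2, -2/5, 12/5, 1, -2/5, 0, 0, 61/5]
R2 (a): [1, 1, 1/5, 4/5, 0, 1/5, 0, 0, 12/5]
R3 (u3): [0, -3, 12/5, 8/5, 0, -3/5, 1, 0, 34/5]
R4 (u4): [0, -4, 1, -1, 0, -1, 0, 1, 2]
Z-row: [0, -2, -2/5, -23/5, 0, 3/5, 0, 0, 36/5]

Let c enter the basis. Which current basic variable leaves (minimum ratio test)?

Column c entries and ratios — u1: -2/5 ≤ 0, skip; a: (12/5)/(1/5) = 12; u3: (34/5)/(12/5) = 17/6; u4: 2/1 = 2.
Smallest ratio is 2 in the row of u4, so u4 leaves.

u4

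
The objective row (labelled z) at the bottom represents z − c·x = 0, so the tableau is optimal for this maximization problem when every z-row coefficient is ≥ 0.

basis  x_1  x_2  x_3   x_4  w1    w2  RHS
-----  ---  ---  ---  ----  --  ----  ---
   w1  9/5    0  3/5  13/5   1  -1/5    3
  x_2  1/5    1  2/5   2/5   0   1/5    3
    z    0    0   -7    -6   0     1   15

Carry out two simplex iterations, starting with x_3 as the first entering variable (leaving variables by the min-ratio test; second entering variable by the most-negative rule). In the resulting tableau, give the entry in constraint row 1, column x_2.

Ratio test on column x_3 — row 1: 3/(3/5) = 5; row 2: 3/(2/5) = 15/2. Minimum is 5 at row 1 (w1 leaves); pivot element 3/5.
Divide row 1 by 3/5; eliminate column x_3 from the other rows.
Second iteration: most negative z-row entry is -4/3 in column w2, so w2 enters.
Ratio test on column w2 — row 1: entry -1/3 ≤ 0; row 2: 1/(1/3) = 3. Minimum is 3 at row 2 (x_2 leaves); pivot element 1/3.
Divide row 2 by 1/3; eliminate column w2 from the other rows.
After both pivots, the entry at constraint row 1, column x_2 is 1.

1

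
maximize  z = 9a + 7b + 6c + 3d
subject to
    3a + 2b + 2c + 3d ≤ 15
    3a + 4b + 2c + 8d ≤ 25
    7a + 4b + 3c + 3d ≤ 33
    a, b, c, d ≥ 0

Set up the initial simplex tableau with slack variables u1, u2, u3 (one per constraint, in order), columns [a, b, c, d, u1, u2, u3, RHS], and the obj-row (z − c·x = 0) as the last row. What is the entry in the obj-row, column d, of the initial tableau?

The obj-row carries the negated objective coefficients: the d entry is -3.

-3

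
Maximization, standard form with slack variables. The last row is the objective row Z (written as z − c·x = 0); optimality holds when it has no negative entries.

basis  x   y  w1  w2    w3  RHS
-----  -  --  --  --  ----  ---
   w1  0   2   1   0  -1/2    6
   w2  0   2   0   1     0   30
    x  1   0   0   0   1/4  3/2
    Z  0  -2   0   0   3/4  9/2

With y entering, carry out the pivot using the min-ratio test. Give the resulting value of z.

21/2

Ratio test on column y — row 1: 6/2 = 3; row 2: 30/2 = 15; row 3: entry 0 ≤ 0. Minimum is 3 at row 1 (w1 leaves); pivot element 2.
Pivot on row 1; the Z-row RHS becomes 9/2 − (-2)·3 = 21/2.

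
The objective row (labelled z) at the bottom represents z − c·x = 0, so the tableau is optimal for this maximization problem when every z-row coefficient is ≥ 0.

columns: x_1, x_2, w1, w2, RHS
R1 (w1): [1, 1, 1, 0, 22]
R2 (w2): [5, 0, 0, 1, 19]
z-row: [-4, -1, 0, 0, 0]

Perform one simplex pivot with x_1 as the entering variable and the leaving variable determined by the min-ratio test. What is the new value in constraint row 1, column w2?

Ratio test on column x_1 — row 1: 22/1 = 22; row 2: 19/5 = 19/5. Minimum is 19/5 at row 2 (w2 leaves); pivot element 5.
Divide row 2 by 5; eliminate column x_1 from the other rows.
Row 1 update in column w2: 0 − 1·(1/5) = -1/5.

-1/5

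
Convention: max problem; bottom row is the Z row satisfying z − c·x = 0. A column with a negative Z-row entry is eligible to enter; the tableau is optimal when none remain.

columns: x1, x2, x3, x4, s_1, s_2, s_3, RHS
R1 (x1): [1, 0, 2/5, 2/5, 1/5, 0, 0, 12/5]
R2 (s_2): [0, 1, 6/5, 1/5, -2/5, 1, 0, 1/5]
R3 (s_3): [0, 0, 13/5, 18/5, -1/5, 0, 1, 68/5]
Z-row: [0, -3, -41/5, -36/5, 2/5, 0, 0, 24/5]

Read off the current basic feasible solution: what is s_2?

1/5

s_2 is basic (row 2); its value is the RHS of that row, 1/5.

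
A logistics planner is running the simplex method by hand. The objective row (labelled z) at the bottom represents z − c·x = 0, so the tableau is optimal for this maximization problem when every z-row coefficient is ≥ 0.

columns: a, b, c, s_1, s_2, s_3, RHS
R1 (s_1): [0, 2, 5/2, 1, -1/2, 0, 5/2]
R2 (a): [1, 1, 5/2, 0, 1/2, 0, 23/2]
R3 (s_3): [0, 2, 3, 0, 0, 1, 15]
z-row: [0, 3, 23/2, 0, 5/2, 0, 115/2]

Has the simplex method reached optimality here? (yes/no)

Every z-row coefficient is ≥ 0, so the tableau is optimal.

yes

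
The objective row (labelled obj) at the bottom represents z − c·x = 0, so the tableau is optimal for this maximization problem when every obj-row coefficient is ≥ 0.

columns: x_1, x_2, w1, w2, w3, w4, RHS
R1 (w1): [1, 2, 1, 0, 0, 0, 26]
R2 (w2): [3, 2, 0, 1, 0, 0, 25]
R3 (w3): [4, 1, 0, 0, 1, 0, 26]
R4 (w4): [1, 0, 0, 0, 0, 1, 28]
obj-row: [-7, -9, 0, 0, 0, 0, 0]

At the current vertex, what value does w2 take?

w2 is basic (row 2); its value is the RHS of that row, 25.

25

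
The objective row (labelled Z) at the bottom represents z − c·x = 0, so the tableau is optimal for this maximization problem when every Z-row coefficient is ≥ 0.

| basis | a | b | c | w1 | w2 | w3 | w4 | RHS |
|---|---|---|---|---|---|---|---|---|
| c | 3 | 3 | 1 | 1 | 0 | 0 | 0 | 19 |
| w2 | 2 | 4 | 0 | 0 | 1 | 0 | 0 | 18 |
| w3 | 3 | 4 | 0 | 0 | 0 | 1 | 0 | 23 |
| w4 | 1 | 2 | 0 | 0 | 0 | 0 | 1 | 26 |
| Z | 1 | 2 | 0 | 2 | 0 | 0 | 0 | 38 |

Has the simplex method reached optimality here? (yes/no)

Every Z-row coefficient is ≥ 0, so the tableau is optimal.

yes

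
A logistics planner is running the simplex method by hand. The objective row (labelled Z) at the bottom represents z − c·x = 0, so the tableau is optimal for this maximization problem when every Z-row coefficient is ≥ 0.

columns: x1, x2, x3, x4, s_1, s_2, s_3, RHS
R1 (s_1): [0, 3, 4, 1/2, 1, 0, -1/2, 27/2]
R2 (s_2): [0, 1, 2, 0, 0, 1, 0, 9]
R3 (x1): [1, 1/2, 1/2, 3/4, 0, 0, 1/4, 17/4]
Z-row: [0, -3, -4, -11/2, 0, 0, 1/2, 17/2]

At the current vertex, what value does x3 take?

x3 is not in the basis, so in the current basic feasible solution x3 = 0.

0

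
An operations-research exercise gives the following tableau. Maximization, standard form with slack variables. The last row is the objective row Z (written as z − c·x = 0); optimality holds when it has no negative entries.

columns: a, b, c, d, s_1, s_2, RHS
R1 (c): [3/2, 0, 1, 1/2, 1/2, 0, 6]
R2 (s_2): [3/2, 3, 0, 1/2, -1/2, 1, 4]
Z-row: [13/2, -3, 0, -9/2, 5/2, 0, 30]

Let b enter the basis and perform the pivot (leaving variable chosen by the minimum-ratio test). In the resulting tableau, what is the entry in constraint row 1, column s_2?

Ratio test on column b — row 1: entry 0 ≤ 0; row 2: 4/3 = 4/3. Minimum is 4/3 at row 2 (s_2 leaves); pivot element 3.
Divide row 2 by 3; eliminate column b from the other rows.
Row 1 update in column s_2: 0 − 0·(1/3) = 0.

0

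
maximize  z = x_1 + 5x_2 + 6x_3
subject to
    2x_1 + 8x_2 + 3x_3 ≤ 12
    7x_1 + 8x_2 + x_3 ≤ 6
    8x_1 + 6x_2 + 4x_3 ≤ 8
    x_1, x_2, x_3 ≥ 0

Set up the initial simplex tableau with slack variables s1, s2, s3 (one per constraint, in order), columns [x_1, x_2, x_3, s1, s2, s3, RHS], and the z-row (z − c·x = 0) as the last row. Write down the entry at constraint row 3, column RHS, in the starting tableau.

The RHS of constraint 3 is b_3 = 8.

8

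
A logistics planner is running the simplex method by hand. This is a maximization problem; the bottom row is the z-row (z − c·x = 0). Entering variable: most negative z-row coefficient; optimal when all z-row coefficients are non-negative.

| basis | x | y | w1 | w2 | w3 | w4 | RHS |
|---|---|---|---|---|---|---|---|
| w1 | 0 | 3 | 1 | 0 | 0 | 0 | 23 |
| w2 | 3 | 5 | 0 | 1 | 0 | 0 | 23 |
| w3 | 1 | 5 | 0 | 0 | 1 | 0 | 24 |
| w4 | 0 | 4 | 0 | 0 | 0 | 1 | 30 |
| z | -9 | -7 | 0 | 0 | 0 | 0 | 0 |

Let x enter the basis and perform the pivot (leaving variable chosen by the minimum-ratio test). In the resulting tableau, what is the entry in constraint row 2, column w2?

1/3

Ratio test on column x — row 1: entry 0 ≤ 0; row 2: 23/3 = 23/3; row 3: 24/1 = 24; row 4: entry 0 ≤ 0. Minimum is 23/3 at row 2 (w2 leaves); pivot element 3.
Divide row 2 by 3; eliminate column x from the other rows.
In the new row 2, the w2 entry is the old entry divided by the pivot: 1/3 = 1/3.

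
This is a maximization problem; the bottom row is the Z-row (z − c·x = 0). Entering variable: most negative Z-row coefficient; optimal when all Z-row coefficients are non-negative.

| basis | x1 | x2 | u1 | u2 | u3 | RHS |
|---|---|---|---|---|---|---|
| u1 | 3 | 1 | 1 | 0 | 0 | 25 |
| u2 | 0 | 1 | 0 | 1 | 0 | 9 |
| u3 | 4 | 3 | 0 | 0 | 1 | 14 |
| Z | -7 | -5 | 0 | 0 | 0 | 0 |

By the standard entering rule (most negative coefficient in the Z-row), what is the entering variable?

Negative Z-row entries: x1: -7, x2: -5.
The most negative is -7 in column x1, so x1 enters.

x1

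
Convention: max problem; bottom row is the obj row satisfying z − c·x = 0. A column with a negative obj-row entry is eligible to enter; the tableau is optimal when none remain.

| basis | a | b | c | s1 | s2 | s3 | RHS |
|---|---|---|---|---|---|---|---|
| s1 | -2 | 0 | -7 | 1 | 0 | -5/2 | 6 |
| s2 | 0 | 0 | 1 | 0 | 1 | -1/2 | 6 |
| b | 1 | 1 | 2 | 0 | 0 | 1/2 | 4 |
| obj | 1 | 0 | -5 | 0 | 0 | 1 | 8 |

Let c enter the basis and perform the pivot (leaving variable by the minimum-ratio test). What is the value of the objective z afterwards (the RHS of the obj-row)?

18

Ratio test on column c — row 1: entry -7 ≤ 0; row 2: 6/1 = 6; row 3: 4/2 = 2. Minimum is 2 at row 3 (b leaves); pivot element 2.
Pivot on row 3; the obj-row RHS becomes 8 − (-5)·2 = 18.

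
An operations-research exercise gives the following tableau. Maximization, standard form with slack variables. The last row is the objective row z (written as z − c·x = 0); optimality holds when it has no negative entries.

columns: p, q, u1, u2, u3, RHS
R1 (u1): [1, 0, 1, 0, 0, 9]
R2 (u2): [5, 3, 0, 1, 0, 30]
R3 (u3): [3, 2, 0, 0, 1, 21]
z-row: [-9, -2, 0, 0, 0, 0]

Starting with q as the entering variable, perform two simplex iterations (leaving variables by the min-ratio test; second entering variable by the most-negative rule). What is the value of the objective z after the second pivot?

Ratio test on column q — row 1: entry 0 ≤ 0; row 2: 30/3 = 10; row 3: 21/2 = 21/2. Minimum is 10 at row 2 (u2 leaves); pivot element 3.
Pivot on row 2; the z-row RHS becomes 0 − (-2)·10 = 20.
Next entering variable (most negative z-row entry -17/3): p.
Ratio test on column p — row 1: 9/1 = 9; row 2: 10/(5/3) = 6; row 3: entry -1/3 ≤ 0. Minimum is 6 at row 2 (q leaves); pivot element 5/3.
After the second pivot the z-row RHS is 20 − (-17/3)·6 = 54.

54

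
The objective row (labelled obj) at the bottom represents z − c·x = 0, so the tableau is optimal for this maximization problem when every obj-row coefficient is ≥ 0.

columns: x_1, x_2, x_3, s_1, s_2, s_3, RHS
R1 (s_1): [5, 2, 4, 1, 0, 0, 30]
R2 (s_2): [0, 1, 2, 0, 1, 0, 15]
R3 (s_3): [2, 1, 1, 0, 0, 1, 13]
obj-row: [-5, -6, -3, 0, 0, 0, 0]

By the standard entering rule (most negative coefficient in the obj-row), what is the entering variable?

Negative obj-row entries: x_1: -5, x_2: -6, x_3: -3.
The most negative is -6 in column x_2, so x_2 enters.

x_2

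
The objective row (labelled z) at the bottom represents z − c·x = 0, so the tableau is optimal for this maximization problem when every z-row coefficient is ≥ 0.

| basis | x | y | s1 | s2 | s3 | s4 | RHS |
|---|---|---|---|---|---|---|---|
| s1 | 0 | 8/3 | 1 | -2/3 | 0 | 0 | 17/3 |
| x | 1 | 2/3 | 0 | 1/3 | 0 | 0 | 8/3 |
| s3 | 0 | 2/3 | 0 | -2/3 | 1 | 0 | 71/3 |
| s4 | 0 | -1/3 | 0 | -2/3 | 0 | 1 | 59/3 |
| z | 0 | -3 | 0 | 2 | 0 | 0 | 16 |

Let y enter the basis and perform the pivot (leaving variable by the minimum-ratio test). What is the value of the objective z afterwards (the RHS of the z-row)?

179/8

Ratio test on column y — row 1: (17/3)/(8/3) = 17/8; row 2: (8/3)/(2/3) = 4; row 3: (71/3)/(2/3) = 71/2; row 4: entry -1/3 ≤ 0. Minimum is 17/8 at row 1 (s1 leaves); pivot element 8/3.
Pivot on row 1; the z-row RHS becomes 16 − (-3)·(17/8) = 179/8.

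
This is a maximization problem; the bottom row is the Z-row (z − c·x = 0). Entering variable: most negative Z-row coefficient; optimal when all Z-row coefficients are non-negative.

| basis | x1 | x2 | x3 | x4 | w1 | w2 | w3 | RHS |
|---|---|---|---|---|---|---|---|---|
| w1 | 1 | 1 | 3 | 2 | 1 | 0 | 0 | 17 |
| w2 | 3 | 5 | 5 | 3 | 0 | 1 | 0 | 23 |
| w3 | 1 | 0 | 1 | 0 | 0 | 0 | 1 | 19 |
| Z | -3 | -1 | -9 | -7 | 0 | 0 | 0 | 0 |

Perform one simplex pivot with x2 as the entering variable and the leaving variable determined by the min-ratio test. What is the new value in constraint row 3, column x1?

1

Ratio test on column x2 — row 1: 17/1 = 17; row 2: 23/5 = 23/5; row 3: entry 0 ≤ 0. Minimum is 23/5 at row 2 (w2 leaves); pivot element 5.
Divide row 2 by 5; eliminate column x2 from the other rows.
Row 3 update in column x1: 1 − 0·(3/5) = 1.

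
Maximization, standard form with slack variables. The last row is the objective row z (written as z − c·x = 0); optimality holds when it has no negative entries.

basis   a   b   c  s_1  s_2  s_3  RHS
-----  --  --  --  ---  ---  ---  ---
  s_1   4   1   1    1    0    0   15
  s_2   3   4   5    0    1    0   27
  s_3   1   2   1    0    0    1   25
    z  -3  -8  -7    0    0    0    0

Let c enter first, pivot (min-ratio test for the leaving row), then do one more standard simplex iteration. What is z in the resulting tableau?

Ratio test on column c — row 1: 15/1 = 15; row 2: 27/5 = 27/5; row 3: 25/1 = 25. Minimum is 27/5 at row 2 (s_2 leaves); pivot element 5.
Pivot on row 2; the z-row RHS becomes 0 − (-7)·(27/5) = 189/5.
Next entering variable (most negative z-row entry -12/5): b.
Ratio test on column b — row 1: (48/5)/(1/5) = 48; row 2: (27/5)/(4/5) = 27/4; row 3: (98/5)/(6/5) = 49/3. Minimum is 27/4 at row 2 (c leaves); pivot element 4/5.
After the second pivot the z-row RHS is 189/5 − (-12/5)·(27/4) = 54.

54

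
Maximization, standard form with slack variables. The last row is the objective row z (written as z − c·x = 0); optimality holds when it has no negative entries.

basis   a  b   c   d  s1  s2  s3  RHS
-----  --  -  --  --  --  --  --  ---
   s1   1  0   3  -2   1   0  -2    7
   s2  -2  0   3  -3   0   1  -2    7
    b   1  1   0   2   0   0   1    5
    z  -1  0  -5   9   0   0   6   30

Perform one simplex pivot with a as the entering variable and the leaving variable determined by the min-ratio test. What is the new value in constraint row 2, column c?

3

Ratio test on column a — row 1: 7/1 = 7; row 2: entry -2 ≤ 0; row 3: 5/1 = 5. Minimum is 5 at row 3 (b leaves); pivot element 1.
Divide row 3 by 1; eliminate column a from the other rows.
Row 2 update in column c: 3 − (-2)·0 = 3.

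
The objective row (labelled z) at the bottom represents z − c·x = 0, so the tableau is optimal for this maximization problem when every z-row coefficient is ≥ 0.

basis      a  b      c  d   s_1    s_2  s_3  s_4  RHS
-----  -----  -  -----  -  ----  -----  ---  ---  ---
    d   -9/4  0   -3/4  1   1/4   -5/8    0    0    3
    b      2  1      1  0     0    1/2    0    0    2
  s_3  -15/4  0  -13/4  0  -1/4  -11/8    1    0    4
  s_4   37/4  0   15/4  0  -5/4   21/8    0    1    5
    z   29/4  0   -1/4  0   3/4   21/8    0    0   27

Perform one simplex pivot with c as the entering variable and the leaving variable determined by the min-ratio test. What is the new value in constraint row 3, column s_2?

Ratio test on column c — row 1: entry -3/4 ≤ 0; row 2: 2/1 = 2; row 3: entry -13/4 ≤ 0; row 4: 5/(15/4) = 4/3. Minimum is 4/3 at row 4 (s_4 leaves); pivot element 15/4.
Divide row 4 by 15/4; eliminate column c from the other rows.
Row 3 update in column s_2: -11/8 − (-13/4)·(7/10) = 9/10.

9/10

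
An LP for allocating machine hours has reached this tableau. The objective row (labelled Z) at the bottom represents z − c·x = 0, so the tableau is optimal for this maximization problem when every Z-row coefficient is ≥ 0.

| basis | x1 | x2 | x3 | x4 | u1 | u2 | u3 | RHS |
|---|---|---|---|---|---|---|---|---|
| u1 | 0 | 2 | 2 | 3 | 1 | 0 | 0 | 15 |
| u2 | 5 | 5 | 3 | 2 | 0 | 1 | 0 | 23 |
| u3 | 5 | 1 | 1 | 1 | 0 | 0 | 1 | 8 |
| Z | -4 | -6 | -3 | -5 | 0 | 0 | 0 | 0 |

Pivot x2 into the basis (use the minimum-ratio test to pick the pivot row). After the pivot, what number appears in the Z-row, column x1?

2

Ratio test on column x2 — row 1: 15/2 = 15/2; row 2: 23/5 = 23/5; row 3: 8/1 = 8. Minimum is 23/5 at row 2 (u2 leaves); pivot element 5.
Divide row 2 by 5; eliminate column x2 from the other rows.
Z-row update in column x1: -4 − (-6)·1 = 2.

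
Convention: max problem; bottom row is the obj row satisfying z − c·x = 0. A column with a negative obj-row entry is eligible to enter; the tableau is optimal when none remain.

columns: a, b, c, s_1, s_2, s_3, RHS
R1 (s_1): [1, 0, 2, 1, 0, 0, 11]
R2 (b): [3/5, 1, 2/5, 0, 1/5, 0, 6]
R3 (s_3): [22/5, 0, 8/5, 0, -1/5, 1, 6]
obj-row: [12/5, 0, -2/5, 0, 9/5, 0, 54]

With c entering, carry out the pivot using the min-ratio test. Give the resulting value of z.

Ratio test on column c — row 1: 11/2 = 11/2; row 2: 6/(2/5) = 15; row 3: 6/(8/5) = 15/4. Minimum is 15/4 at row 3 (s_3 leaves); pivot element 8/5.
Pivot on row 3; the obj-row RHS becomes 54 − (-2/5)·(15/4) = 111/2.

111/2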